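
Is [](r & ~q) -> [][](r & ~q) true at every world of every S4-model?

Valid

Tableau for the negation ~([](r & ~q) -> [][](r & ~q)):
1. ~([](r & ~q) -> [][](r & ~q)), u
2. [](r & ~q), u
3. ~[][](r & ~q), u
4. r & ~q, u
5. r, u
6. ~q, u
7. ~[](r & ~q), v
8. r & ~q, v
9. r, v
10. ~q, v
11. ~(r & ~q), w
12. r & ~q, w
13. r, w
14. ~q, w
15. q, w
Accessibility: uRu, uRv, uRw, vRv, vRw, wRw
Branch closes: q and ~q both at w.
All branches of the negation close; one closing branch shown above.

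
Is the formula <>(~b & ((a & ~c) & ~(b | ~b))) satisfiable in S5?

1. <>(~b & ((a & ~c) & ~(b | ~b))), u
2. ~b & ((a & ~c) & ~(b | ~b)), v   [<>-rule on 1: fresh world v, uRv]
3. ~b, v   [&-rule on 2]
4. (a & ~c) & ~(b | ~b), v   [&-rule on 2]
5. a & ~c, v   [&-rule on 4]
6. ~(b | ~b), v   [&-rule on 4]
7. a, v   [&-rule on 5]
8. ~c, v   [&-rule on 5]
9. b, v   [~|-rule on 6]
Accessibility: uRu, uRv, vRu, vRv
Branch closes: b and ~b both at v.
All branches of the tableau close; one closing branch shown above.

Unsatisfiable (every branch closes)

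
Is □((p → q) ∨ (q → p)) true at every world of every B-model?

Tableau for the negation ¬□((p → q) ∨ (q → p)):
1. ¬□((p → q) ∨ (q → p)), u
2. ¬((p → q) ∨ (q → p)), v
3. ¬(p → q), v
4. ¬(q → p), v
5. p, v
6. ¬q, v
7. q, v
8. ¬p, v
Accessibility: uRu, uRv, vRu, vRv
Branch closes: q and ¬q both at v.
Every branch of the negation's tableau closes; the branch above is one of them.

Valid in B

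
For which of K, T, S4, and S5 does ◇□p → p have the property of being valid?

S5

S5-tableau for the negation ¬(◇□p → p):
1. ¬(◇□p → p), 0
2. ◇□p, 0
3. ¬p, 0
4. □p, 1
5. p, 0
Accessibility: 0R0, 0R1, 1R0, 1R1
Branch closes: p and ¬p both at 0.
Every branch closes (one shown): valid in S5.
S4-tableau for the negation ¬(◇□p → p):
1. ¬(◇□p → p), 0
2. ◇□p, 0
3. ¬p, 0
4. □p, 1
5. p, 1
Accessibility: 0R0, 0R1, 1R1
Complete open branch: countermodel on an S4-frame, so not valid in S4, nor in K, T (the same frame is also a K-frame and a T-frame).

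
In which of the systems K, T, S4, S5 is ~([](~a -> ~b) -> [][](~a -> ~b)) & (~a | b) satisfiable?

T-tableau for the formula:
1. ~([](~a -> ~b) -> [][](~a -> ~b)) & (~a | b), w0
2. ~([](~a -> ~b) -> [][](~a -> ~b)), w0
3. ~a | b, w0
4. [](~a -> ~b), w0
5. ~[][](~a -> ~b), w0
6. ~a -> ~b, w0
7. b, w0
8. a, w0
9. ~[](~a -> ~b), w1
10. ~a -> ~b, w1
11. ~b, w1
12. ~(~a -> ~b), w2
13. ~a, w2
14. b, w2
Accessibility: w0Rw0, w0Rw1, w1Rw1, w1Rw2, w2Rw2
Complete open branch: satisfiable in T, hence also in K (this T-model is also a K-model).
S4-tableau for the formula:
1. ~([](~a -> ~b) -> [][](~a -> ~b)) & (~a | b), w0
2. ~([](~a -> ~b) -> [][](~a -> ~b)), w0
3. ~a | b, w0
4. [](~a -> ~b), w0
5. ~[][](~a -> ~b), w0
6. ~a -> ~b, w0
7. b, w0
8. a, w0
9. ~[](~a -> ~b), w1
10. ~a -> ~b, w1
11. ~b, w1
12. ~(~a -> ~b), w2
13. ~a, w2
14. b, w2
15. ~a -> ~b, w2
16. ~b, w2
Accessibility: w0Rw0, w0Rw1, w0Rw2, w1Rw1, w1Rw2, w2Rw2
Branch closes: b and ~b both at w2.
Every branch closes (one shown): unsatisfiable in S4, hence also in S5 (every S5-frame is an S4-frame).

K, T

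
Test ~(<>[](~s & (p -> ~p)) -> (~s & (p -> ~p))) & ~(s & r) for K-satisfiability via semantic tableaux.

1. ~(<>[](~s & (p -> ~p)) -> (~s & (p -> ~p))) & ~(s & r), 0
2. ~(<>[](~s & (p -> ~p)) -> (~s & (p -> ~p))), 0
3. ~(s & r), 0
4. <>[](~s & (p -> ~p)), 0
5. ~(~s & (p -> ~p)), 0
6. ~r, 0
7. ~(p -> ~p), 0
8. p, 0
9. [](~s & (p -> ~p)), 1
Accessibility: 0R1

Yes, satisfiable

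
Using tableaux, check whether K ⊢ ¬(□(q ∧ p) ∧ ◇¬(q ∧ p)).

Valid in K

Tableau for the negation □(q ∧ p) ∧ ◇¬(q ∧ p):
1. □(q ∧ p) ∧ ◇¬(q ∧ p), w0
2. □(q ∧ p), w0
3. ◇¬(q ∧ p), w0
4. ¬(q ∧ p), w1
5. q ∧ p, w1
6. q, w1
7. p, w1
8. ¬p, w1
Accessibility: w0Rw1
Branch closes: p and ¬p both at w1.
Every branch of the negation's tableau closes; the branch above is one of them.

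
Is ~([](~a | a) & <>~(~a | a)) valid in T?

Tableau for the negation [](~a | a) & <>~(~a | a):
1. [](~a | a) & <>~(~a | a), 0
2. [](~a | a), 0
3. <>~(~a | a), 0
4. ~a | a, 0
5. a, 0
6. ~(~a | a), 1
7. a, 1
8. ~a, 1
Accessibility: 0R0, 0R1, 1R1
Branch closes: a and ~a both at 1.
Every branch of the negation's tableau closes; the branch above is one of them.

Valid in T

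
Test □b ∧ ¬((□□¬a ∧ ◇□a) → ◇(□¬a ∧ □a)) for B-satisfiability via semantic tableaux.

Unsatisfiable

1. □b ∧ ¬((□□¬a ∧ ◇□a) → ◇(□¬a ∧ □a)), w0
2. □b, w0
3. ¬((□□¬a ∧ ◇□a) → ◇(□¬a ∧ □a)), w0
4. □□¬a ∧ ◇□a, w0
5. ¬◇(□¬a ∧ □a), w0
6. □□¬a, w0
7. ◇□a, w0
8. b, w0
9. ¬(□¬a ∧ □a), w0
10. □¬a, w0
11. ¬a, w0
12. ¬□a, w0
13. □a, w1
14. b, w1
15. ¬(□¬a ∧ □a), w1
16. □¬a, w1
17. ¬a, w1
18. a, w0
Accessibility: w0Rw0, w0Rw1, w1Rw0, w1Rw1
Branch closes: a and ¬a both at w0.
Every branch closes; the branch above is one of them.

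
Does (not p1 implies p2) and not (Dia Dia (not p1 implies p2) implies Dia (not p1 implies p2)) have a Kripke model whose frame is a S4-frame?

No, unsatisfiable

1. (not p1 implies p2) and not (Dia Dia (not p1 implies p2) implies Dia (not p1 implies p2)), 0
2. not p1 implies p2, 0
3. not (Dia Dia (not p1 implies p2) implies Dia (not p1 implies p2)), 0
4. Dia Dia (not p1 implies p2), 0
5. not Dia (not p1 implies p2), 0
6. not (not p1 implies p2), 0
7. not p1, 0
8. not p2, 0
9. p2, 0
Accessibility: 0R0
Branch closes: p2 and not p2 both at 0.
(One branch shown.) All branches close.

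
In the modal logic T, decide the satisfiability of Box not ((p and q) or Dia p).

1. Box not ((p and q) or Dia p), w0
2. not ((p and q) or Dia p), w0
3. not (p and q), w0
4. not Dia p, w0
5. not p, w0
6. not q, w0
Accessibility: w0Rw0

Satisfiable (open branch found)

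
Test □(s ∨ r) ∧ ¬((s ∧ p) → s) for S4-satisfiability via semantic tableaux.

Unsatisfiable (every branch closes)

1. □(s ∨ r) ∧ ¬((s ∧ p) → s), w0
2. □(s ∨ r), w0
3. ¬((s ∧ p) → s), w0
4. s ∧ p, w0
5. ¬s, w0
6. s, w0
7. p, w0
Accessibility: w0Rw0
Branch closes: s and ¬s both at w0.
(One branch shown.) All branches close.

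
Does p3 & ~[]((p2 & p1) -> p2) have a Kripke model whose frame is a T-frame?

No, unsatisfiable

1. p3 & ~[]((p2 & p1) -> p2), u
2. p3, u   [&-rule on 1]
3. ~[]((p2 & p1) -> p2), u   [&-rule on 1]
4. ~((p2 & p1) -> p2), v   [~[]-rule on 3: fresh world v, uRv]
5. p2 & p1, v   [~->-rule on 4]
6. ~p2, v   [~->-rule on 4]
7. p2, v   [&-rule on 5]
8. p1, v   [&-rule on 5]
Accessibility: uRu, uRv, vRv
Branch closes: p2 and ~p2 both at v.
Every branch closes; the branch above is one of them.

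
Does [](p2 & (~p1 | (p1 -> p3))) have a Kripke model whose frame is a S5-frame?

1. [](p2 & (~p1 | (p1 -> p3))), u
2. p2 & (~p1 | (p1 -> p3)), u   [[]-rule on 1 via uRu]
3. p2, u   [&-rule on 2]
4. ~p1 | (p1 -> p3), u   [&-rule on 2]
5. p1 -> p3, u   [|-rule on 4 (branches; this branch)]
6. p3, u   [->-rule on 5 (branches; this branch)]
Accessibility: uRu

Satisfiable (open branch found)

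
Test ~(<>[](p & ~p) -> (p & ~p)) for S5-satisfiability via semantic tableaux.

No, unsatisfiable

1. ~(<>[](p & ~p) -> (p & ~p)), 0
2. <>[](p & ~p), 0
3. ~(p & ~p), 0
4. p, 0
5. [](p & ~p), 1
6. p & ~p, 0
7. ~p, 0
Accessibility: 0R0, 0R1, 1R0, 1R1
Branch closes: p and ~p both at 0.
Every branch closes; the branch above is one of them.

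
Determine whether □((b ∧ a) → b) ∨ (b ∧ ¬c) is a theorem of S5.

Tableau for the negation ¬(□((b ∧ a) → b) ∨ (b ∧ ¬c)):
1. ¬(□((b ∧ a) → b) ∨ (b ∧ ¬c)), u
2. ¬□((b ∧ a) → b), u
3. ¬(b ∧ ¬c), u
4. c, u
5. ¬((b ∧ a) → b), v
6. b ∧ a, v
7. ¬b, v
8. b, v
9. a, v
Accessibility: uRu, uRv, vRu, vRv
Branch closes: b and ¬b both at v.
Every branch of the negation's tableau closes; the branch above is one of them.

Valid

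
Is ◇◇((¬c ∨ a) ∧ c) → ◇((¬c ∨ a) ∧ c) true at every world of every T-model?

Not valid

Tableau for the negation ¬(◇◇((¬c ∨ a) ∧ c) → ◇((¬c ∨ a) ∧ c)):
1. ¬(◇◇((¬c ∨ a) ∧ c) → ◇((¬c ∨ a) ∧ c)), w0
2. ◇◇((¬c ∨ a) ∧ c), w0
3. ¬◇((¬c ∨ a) ∧ c), w0
4. ¬((¬c ∨ a) ∧ c), w0
5. ¬c, w0
6. ◇((¬c ∨ a) ∧ c), w1
7. ¬((¬c ∨ a) ∧ c), w1
8. ¬c, w1
9. (¬c ∨ a) ∧ c, w2
10. ¬c ∨ a, w2
11. c, w2
12. a, w2
Accessibility: w0Rw0, w0Rw1, w1Rw1, w1Rw2, w2Rw2
The negation has an open branch (countermodel exists).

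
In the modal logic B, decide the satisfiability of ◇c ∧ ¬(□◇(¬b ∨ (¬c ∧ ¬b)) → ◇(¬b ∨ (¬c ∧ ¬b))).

1. ◇c ∧ ¬(□◇(¬b ∨ (¬c ∧ ¬b)) → ◇(¬b ∨ (¬c ∧ ¬b))), u
2. ◇c, u
3. ¬(□◇(¬b ∨ (¬c ∧ ¬b)) → ◇(¬b ∨ (¬c ∧ ¬b))), u
4. □◇(¬b ∨ (¬c ∧ ¬b)), u
5. ¬◇(¬b ∨ (¬c ∧ ¬b)), u
6. ◇(¬b ∨ (¬c ∧ ¬b)), u
7. ¬(¬b ∨ (¬c ∧ ¬b)), u
8. b, u
9. ¬(¬c ∧ ¬b), u
10. c, v
11. ◇(¬b ∨ (¬c ∧ ¬b)), v
12. ¬(¬b ∨ (¬c ∧ ¬b)), v
13. b, v
14. ¬(¬c ∧ ¬b), v
15. ¬b ∨ (¬c ∧ ¬b), w
16. ◇(¬b ∨ (¬c ∧ ¬b)), w
17. ¬(¬b ∨ (¬c ∧ ¬b)), w
18. b, w
19. ¬(¬c ∧ ¬b), w
20. ¬c ∧ ¬b, w
21. ¬c, w
22. ¬b, w
Accessibility: uRu, uRv, uRw, vRu, vRv, wRu, wRw
Branch closes: b and ¬b both at w.
(One branch shown.) All branches close.

Unsatisfiable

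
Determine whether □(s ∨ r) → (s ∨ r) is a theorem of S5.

Yes, valid

Tableau for the negation ¬(□(s ∨ r) → (s ∨ r)):
1. ¬(□(s ∨ r) → (s ∨ r)), u
2. □(s ∨ r), u   [¬→-rule on 1]
3. ¬(s ∨ r), u   [¬→-rule on 1]
4. ¬s, u   [¬∨-rule on 3]
5. ¬r, u   [¬∨-rule on 3]
6. s ∨ r, u   [□-rule on 2 via uRu]
7. r, u   [∨-rule on 6 (branches; this branch)]
Accessibility: uRu
Branch closes: r and ¬r both at u.
Every branch of the negation's tableau closes; the branch above is one of them.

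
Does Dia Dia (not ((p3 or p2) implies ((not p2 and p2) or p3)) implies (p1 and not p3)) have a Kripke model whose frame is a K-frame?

1. Dia Dia (not ((p3 or p2) implies ((not p2 and p2) or p3)) implies (p1 and not p3)), w0
2. Dia (not ((p3 or p2) implies ((not p2 and p2) or p3)) implies (p1 and not p3)), w1
3. not ((p3 or p2) implies ((not p2 and p2) or p3)) implies (p1 and not p3), w2
4. p1 and not p3, w2
5. p1, w2
6. not p3, w2
Accessibility: w0Rw1, w1Rw2

Yes, satisfiable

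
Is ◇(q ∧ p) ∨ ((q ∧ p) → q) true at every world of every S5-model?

Tableau for the negation ¬(◇(q ∧ p) ∨ ((q ∧ p) → q)):
1. ¬(◇(q ∧ p) ∨ ((q ∧ p) → q)), 0
2. ¬◇(q ∧ p), 0
3. ¬((q ∧ p) → q), 0
4. q ∧ p, 0
5. ¬q, 0
6. q, 0
7. p, 0
Accessibility: 0R0
Branch closes: q and ¬q both at 0.
Every branch of the negation's tableau closes; the branch above is one of them.

Yes, valid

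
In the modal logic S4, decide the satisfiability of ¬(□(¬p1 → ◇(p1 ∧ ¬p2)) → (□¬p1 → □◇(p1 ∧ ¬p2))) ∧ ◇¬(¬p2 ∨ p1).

1. ¬(□(¬p1 → ◇(p1 ∧ ¬p2)) → (□¬p1 → □◇(p1 ∧ ¬p2))) ∧ ◇¬(¬p2 ∨ p1), 0
2. ¬(□(¬p1 → ◇(p1 ∧ ¬p2)) → (□¬p1 → □◇(p1 ∧ ¬p2))), 0
3. ◇¬(¬p2 ∨ p1), 0
4. □(¬p1 → ◇(p1 ∧ ¬p2)), 0
5. ¬(□¬p1 → □◇(p1 ∧ ¬p2)), 0
6. □¬p1, 0
7. ¬□◇(p1 ∧ ¬p2), 0
8. ¬p1 → ◇(p1 ∧ ¬p2), 0
9. ¬p1, 0
10. ◇(p1 ∧ ¬p2), 0
11. ¬(¬p2 ∨ p1), 1
12. p2, 1
13. ¬p1, 1
14. ¬p1 → ◇(p1 ∧ ¬p2), 1
15. ◇(p1 ∧ ¬p2), 1
16. ¬◇(p1 ∧ ¬p2), 2
17. ¬p1 → ◇(p1 ∧ ¬p2), 2
18. ¬p1, 2
19. ¬(p1 ∧ ¬p2), 2
20. ◇(p1 ∧ ¬p2), 2
21. p2, 2
22. p1 ∧ ¬p2, 3
23. p1, 3
24. ¬p2, 3
25. ¬p1 → ◇(p1 ∧ ¬p2), 3
26. ¬p1, 3
Accessibility: 0R0, 0R1, 0R2, 0R3, 1R1, 2R2, 3R3
Branch closes: p1 and ¬p1 both at 3.
(One branch shown.) All branches close.

No, unsatisfiable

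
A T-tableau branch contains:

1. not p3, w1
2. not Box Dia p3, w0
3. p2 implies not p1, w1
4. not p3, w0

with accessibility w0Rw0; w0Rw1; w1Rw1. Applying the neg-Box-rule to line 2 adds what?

a fresh world w2 with w0Rw2, and not Dia p3 at w2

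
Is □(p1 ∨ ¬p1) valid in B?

Tableau for the negation ¬□(p1 ∨ ¬p1):
1. ¬□(p1 ∨ ¬p1), w0
2. ¬(p1 ∨ ¬p1), w1
3. ¬p1, w1
4. p1, w1
Accessibility: w0Rw0, w0Rw1, w1Rw0, w1Rw1
Branch closes: p1 and ¬p1 both at w1.
Every branch of the negation's tableau closes; the branch above is one of them.

Valid in B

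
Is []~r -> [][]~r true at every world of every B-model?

Tableau for the negation ~([]~r -> [][]~r):
1. ~([]~r -> [][]~r), w0
2. []~r, w0   [~->-rule on 1]
3. ~[][]~r, w0   [~->-rule on 1]
4. ~r, w0   [[]-rule on 2 via w0Rw0]
5. ~[]~r, w1   [~[]-rule on 3: fresh world w1, w0Rw1]
6. ~r, w1   [[]-rule on 2 via w0Rw1]
7. r, w2   [~[]-rule on 5: fresh world w2, w1Rw2]
Accessibility: w0Rw0, w0Rw1, w1Rw0, w1Rw1, w1Rw2, w2Rw1, w2Rw2
The negation has an open branch (countermodel exists).

Invalid (countermodel exists)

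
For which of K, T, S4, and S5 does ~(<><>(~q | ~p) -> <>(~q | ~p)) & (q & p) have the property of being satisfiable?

K, T

S4-tableau for the formula:
1. ~(<><>(~q | ~p) -> <>(~q | ~p)) & (q & p), 0
2. ~(<><>(~q | ~p) -> <>(~q | ~p)), 0   [&-rule on 1]
3. q & p, 0   [&-rule on 1]
4. <><>(~q | ~p), 0   [~->-rule on 2]
5. ~<>(~q | ~p), 0   [~->-rule on 2]
6. q, 0   [&-rule on 3]
7. p, 0   [&-rule on 3]
8. ~(~q | ~p), 0   [~<>-rule on 5 via 0R0]
9. <>(~q | ~p), 1   [<>-rule on 4: fresh world 1, 0R1]
10. ~(~q | ~p), 1   [~<>-rule on 5 via 0R1]
11. q, 1   [~|-rule on 10]
12. p, 1   [~|-rule on 10]
13. ~q | ~p, 2   [<>-rule on 9: fresh world 2, 1R2]
14. ~(~q | ~p), 2   [~<>-rule on 5 via 0R2]
15. q, 2   [~|-rule on 14]
16. p, 2   [~|-rule on 14]
17. ~p, 2   [|-rule on 13 (branches; this branch)]
Accessibility: 0R0, 0R1, 0R2, 1R1, 1R2, 2R2
Branch closes: p and ~p both at 2.
Every branch closes (one shown): unsatisfiable in S4, hence also in S5 (every S5-frame is an S4-frame).
T-tableau for the formula:
1. ~(<><>(~q | ~p) -> <>(~q | ~p)) & (q & p), 0
2. ~(<><>(~q | ~p) -> <>(~q | ~p)), 0   [&-rule on 1]
3. q & p, 0   [&-rule on 1]
4. <><>(~q | ~p), 0   [~->-rule on 2]
5. ~<>(~q | ~p), 0   [~->-rule on 2]
6. q, 0   [&-rule on 3]
7. p, 0   [&-rule on 3]
8. ~(~q | ~p), 0   [~<>-rule on 5 via 0R0]
9. <>(~q | ~p), 1   [<>-rule on 4: fresh world 1, 0R1]
10. ~(~q | ~p), 1   [~<>-rule on 5 via 0R1]
11. q, 1   [~|-rule on 10]
12. p, 1   [~|-rule on 10]
13. ~q | ~p, 2   [<>-rule on 9: fresh world 2, 1R2]
14. ~p, 2   [|-rule on 13 (branches; this branch)]
Accessibility: 0R0, 0R1, 1R1, 1R2, 2R2
Complete open branch: satisfiable in T, hence also in K (this T-model is also a K-model).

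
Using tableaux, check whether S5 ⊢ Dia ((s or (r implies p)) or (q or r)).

Tableau for the negation not Dia ((s or (r implies p)) or (q or r)):
1. not Dia ((s or (r implies p)) or (q or r)), u
2. not ((s or (r implies p)) or (q or r)), u
3. not (s or (r implies p)), u
4. not (q or r), u
5. not s, u
6. not (r implies p), u
7. not q, u
8. not r, u
9. r, u
10. not p, u
Accessibility: uRu
Branch closes: r and not r both at u.
All branches of the negation close; one closing branch shown above.

Yes, valid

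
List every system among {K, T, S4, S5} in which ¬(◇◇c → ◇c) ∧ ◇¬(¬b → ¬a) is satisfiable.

T-tableau for the formula:
1. ¬(◇◇c → ◇c) ∧ ◇¬(¬b → ¬a), u
2. ¬(◇◇c → ◇c), u   [∧-rule on 1]
3. ◇¬(¬b → ¬a), u   [∧-rule on 1]
4. ◇◇c, u   [¬→-rule on 2]
5. ¬◇c, u   [¬→-rule on 2]
6. ¬c, u   [¬◇-rule on 5 via uRu]
7. ¬(¬b → ¬a), v   [◇-rule on 3: fresh world v, uRv]
8. ¬b, v   [¬→-rule on 7]
9. a, v   [¬→-rule on 7]
10. ¬c, v   [¬◇-rule on 5 via uRv]
11. ◇c, w   [◇-rule on 4: fresh world w, uRw]
12. ¬c, w   [¬◇-rule on 5 via uRw]
13. c, x   [◇-rule on 11: fresh world x, wRx]
Accessibility: uRu, uRv, uRw, vRv, wRw, wRx, xRx
Complete open branch: satisfiable in T, hence also in K (this T-model is also a K-model).
S4-tableau for the formula:
1. ¬(◇◇c → ◇c) ∧ ◇¬(¬b → ¬a), u
2. ¬(◇◇c → ◇c), u   [∧-rule on 1]
3. ◇¬(¬b → ¬a), u   [∧-rule on 1]
4. ◇◇c, u   [¬→-rule on 2]
5. ¬◇c, u   [¬→-rule on 2]
6. ¬c, u   [¬◇-rule on 5 via uRu]
7. ¬(¬b → ¬a), v   [◇-rule on 3: fresh world v, uRv]
8. ¬b, v   [¬→-rule on 7]
9. a, v   [¬→-rule on 7]
10. ¬c, v   [¬◇-rule on 5 via uRv]
11. ◇c, w   [◇-rule on 4: fresh world w, uRw]
12. ¬c, w   [¬◇-rule on 5 via uRw]
13. c, x   [◇-rule on 11: fresh world x, wRx]
14. ¬c, x   [¬◇-rule on 5 via uRx]
Accessibility: uRu, uRv, uRw, uRx, vRv, wRw, wRx, xRx
Branch closes: c and ¬c both at x.
Every branch closes (one shown): unsatisfiable in S4, hence also in S5 (every S5-frame is an S4-frame).

K, T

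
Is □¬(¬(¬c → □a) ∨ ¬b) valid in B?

Tableau for the negation ¬□¬(¬(¬c → □a) ∨ ¬b):
1. ¬□¬(¬(¬c → □a) ∨ ¬b), w0
2. ¬(¬c → □a) ∨ ¬b, w1
3. ¬b, w1
Accessibility: w0Rw0, w0Rw1, w1Rw0, w1Rw1
The negation has an open branch (countermodel exists).

No, not valid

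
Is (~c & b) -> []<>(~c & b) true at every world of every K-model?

Tableau for the negation ~((~c & b) -> []<>(~c & b)):
1. ~((~c & b) -> []<>(~c & b)), w0
2. ~c & b, w0   [~->-rule on 1]
3. ~[]<>(~c & b), w0   [~->-rule on 1]
4. ~c, w0   [&-rule on 2]
5. b, w0   [&-rule on 2]
6. ~<>(~c & b), w1   [~[]-rule on 3: fresh world w1, w0Rw1]
Accessibility: w0Rw1
The negation has an open branch (countermodel exists).

No, not valid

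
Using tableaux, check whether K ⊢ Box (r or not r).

Valid

Tableau for the negation not Box (r or not r):
1. not Box (r or not r), u
2. not (r or not r), v
3. not r, v
4. r, v
Accessibility: uRv
Branch closes: r and not r both at v.
Every branch of the negation's tableau closes; the branch above is one of them.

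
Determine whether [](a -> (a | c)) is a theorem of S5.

Valid in S5

Tableau for the negation ~[](a -> (a | c)):
1. ~[](a -> (a | c)), w0
2. ~(a -> (a | c)), w1
3. a, w1
4. ~(a | c), w1
5. ~a, w1
6. ~c, w1
Accessibility: w0Rw0, w0Rw1, w1Rw0, w1Rw1
Branch closes: a and ~a both at w1.
Every branch of the negation's tableau closes; the branch above is one of them.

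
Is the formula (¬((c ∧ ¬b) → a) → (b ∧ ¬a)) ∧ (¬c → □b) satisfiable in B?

Yes, satisfiable

1. (¬((c ∧ ¬b) → a) → (b ∧ ¬a)) ∧ (¬c → □b), u
2. ¬((c ∧ ¬b) → a) → (b ∧ ¬a), u
3. ¬c → □b, u
4. b ∧ ¬a, u
5. b, u
6. ¬a, u
7. □b, u
Accessibility: uRu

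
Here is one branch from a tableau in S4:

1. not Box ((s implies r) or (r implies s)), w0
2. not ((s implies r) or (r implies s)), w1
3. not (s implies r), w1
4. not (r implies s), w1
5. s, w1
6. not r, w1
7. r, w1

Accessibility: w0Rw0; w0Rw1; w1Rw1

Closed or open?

Yes, closed

Both r and not r appear at w1.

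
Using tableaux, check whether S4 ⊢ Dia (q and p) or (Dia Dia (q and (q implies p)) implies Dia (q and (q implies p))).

Yes, valid

Tableau for the negation not (Dia (q and p) or (Dia Dia (q and (q implies p)) implies Dia (q and (q implies p)))):
1. not (Dia (q and p) or (Dia Dia (q and (q implies p)) implies Dia (q and (q implies p)))), u
2. not Dia (q and p), u   [neg-or-rule on 1]
3. not (Dia Dia (q and (q implies p)) implies Dia (q and (q implies p))), u   [neg-or-rule on 1]
4. Dia Dia (q and (q implies p)), u   [neg-implies-rule on 3]
5. not Dia (q and (q implies p)), u   [neg-implies-rule on 3]
6. not (q and p), u   [neg-Dia-rule on 2 via uRu]
7. not (q and (q implies p)), u   [neg-Dia-rule on 5 via uRu]
8. not p, u   [neg-and-rule on 6 (branches; this branch)]
9. not (q implies p), u   [neg-and-rule on 7 (branches; this branch)]
10. q, u   [neg-implies-rule on 9]
11. Dia (q and (q implies p)), v   [Dia-rule on 4: fresh world v, uRv]
12. not (q and p), v   [neg-Dia-rule on 2 via uRv]
13. not (q and (q implies p)), v   [neg-Dia-rule on 5 via uRv]
14. not p, v   [neg-and-rule on 12 (branches; this branch)]
15. not (q implies p), v   [neg-and-rule on 13 (branches; this branch)]
16. q, v   [neg-implies-rule on 15]
17. q and (q implies p), w   [Dia-rule on 11: fresh world w, vRw]
18. q, w   [and-rule on 17]
19. q implies p, w   [and-rule on 17]
20. not (q and p), w   [neg-Dia-rule on 2 via uRw]
21. not (q and (q implies p)), w   [neg-Dia-rule on 5 via uRw]
22. p, w   [implies-rule on 19 (branches; this branch)]
23. not p, w   [neg-and-rule on 20 (branches; this branch)]
Accessibility: uRu, uRv, uRw, vRv, vRw, wRw
Branch closes: p and not p both at w.
All branches of the negation close; one closing branch shown above.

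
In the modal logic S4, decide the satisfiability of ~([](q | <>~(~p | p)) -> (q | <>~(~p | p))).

Unsatisfiable

1. ~([](q | <>~(~p | p)) -> (q | <>~(~p | p))), w0
2. [](q | <>~(~p | p)), w0
3. ~(q | <>~(~p | p)), w0
4. ~q, w0
5. ~<>~(~p | p), w0
6. q | <>~(~p | p), w0
7. ~p | p, w0
8. <>~(~p | p), w0
9. p, w0
10. ~(~p | p), w1
11. p, w1
12. ~p, w1
Accessibility: w0Rw0, w0Rw1, w1Rw1
Branch closes: p and ~p both at w1.
(One branch shown.) All branches close.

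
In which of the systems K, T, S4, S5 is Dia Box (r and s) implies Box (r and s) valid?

S5-tableau for the negation not (Dia Box (r and s) implies Box (r and s)):
1. not (Dia Box (r and s) implies Box (r and s)), 0
2. Dia Box (r and s), 0
3. not Box (r and s), 0
4. Box (r and s), 1
5. r and s, 0
6. r, 0
7. s, 0
8. r and s, 1
9. r, 1
10. s, 1
11. not (r and s), 2
12. r and s, 2
13. r, 2
14. s, 2
15. not s, 2
Accessibility: 0R0, 0R1, 0R2, 1R0, 1R1, 1R2, 2R0, 2R1, 2R2
Branch closes: s and not s both at 2.
Every branch closes (one shown): valid in S5.
S4-tableau for the negation not (Dia Box (r and s) implies Box (r and s)):
1. not (Dia Box (r and s) implies Box (r and s)), 0
2. Dia Box (r and s), 0
3. not Box (r and s), 0
4. Box (r and s), 1
5. r and s, 1
6. r, 1
7. s, 1
8. not (r and s), 2
9. not s, 2
Accessibility: 0R0, 0R1, 0R2, 1R1, 2R2
Complete open branch: countermodel on an S4-frame, so not valid in S4, nor in K, T (the same frame is also a K-frame and a T-frame).

S5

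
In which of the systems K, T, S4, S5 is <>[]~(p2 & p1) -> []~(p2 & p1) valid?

S4-tableau for the negation ~(<>[]~(p2 & p1) -> []~(p2 & p1)):
1. ~(<>[]~(p2 & p1) -> []~(p2 & p1)), 0
2. <>[]~(p2 & p1), 0   [~->-rule on 1]
3. ~[]~(p2 & p1), 0   [~->-rule on 1]
4. []~(p2 & p1), 1   [<>-rule on 2: fresh world 1, 0R1]
5. ~(p2 & p1), 1   [[]-rule on 4 via 1R1]
6. ~p1, 1   [~&-rule on 5 (branches; this branch)]
7. p2 & p1, 2   [~[]-rule on 3: fresh world 2, 0R2]
8. p2, 2   [&-rule on 7]
9. p1, 2   [&-rule on 7]
Accessibility: 0R0, 0R1, 0R2, 1R1, 2R2
Complete open branch: countermodel on an S4-frame, so not valid in S4, nor in K, T (the same frame is also a K-frame and a T-frame).
S5-tableau for the negation ~(<>[]~(p2 & p1) -> []~(p2 & p1)):
1. ~(<>[]~(p2 & p1) -> []~(p2 & p1)), 0
2. <>[]~(p2 & p1), 0   [~->-rule on 1]
3. ~[]~(p2 & p1), 0   [~->-rule on 1]
4. []~(p2 & p1), 1   [<>-rule on 2: fresh world 1, 0R1]
5. ~(p2 & p1), 0   [[]-rule on 4 via 1R0]
6. ~(p2 & p1), 1   [[]-rule on 4 via 1R1]
7. ~p1, 0   [~&-rule on 5 (branches; this branch)]
8. ~p1, 1   [~&-rule on 6 (branches; this branch)]
9. p2 & p1, 2   [~[]-rule on 3: fresh world 2, 0R2]
10. p2, 2   [&-rule on 9]
11. p1, 2   [&-rule on 9]
12. ~(p2 & p1), 2   [[]-rule on 4 via 1R2]
13. ~p1, 2   [~&-rule on 12 (branches; this branch)]
Accessibility: 0R0, 0R1, 0R2, 1R0, 1R1, 1R2, 2R0, 2R1, 2R2
Branch closes: p1 and ~p1 both at 2.
Every branch closes (one shown): valid in S5.

S5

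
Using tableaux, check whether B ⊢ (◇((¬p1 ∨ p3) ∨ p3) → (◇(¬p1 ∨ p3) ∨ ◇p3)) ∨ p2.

Tableau for the negation ¬((◇((¬p1 ∨ p3) ∨ p3) → (◇(¬p1 ∨ p3) ∨ ◇p3)) ∨ p2):
1. ¬((◇((¬p1 ∨ p3) ∨ p3) → (◇(¬p1 ∨ p3) ∨ ◇p3)) ∨ p2), 0
2. ¬(◇((¬p1 ∨ p3) ∨ p3) → (◇(¬p1 ∨ p3) ∨ ◇p3)), 0
3. ¬p2, 0
4. ◇((¬p1 ∨ p3) ∨ p3), 0
5. ¬(◇(¬p1 ∨ p3) ∨ ◇p3), 0
6. ¬◇(¬p1 ∨ p3), 0
7. ¬◇p3, 0
8. ¬(¬p1 ∨ p3), 0
9. p1, 0
10. ¬p3, 0
11. (¬p1 ∨ p3) ∨ p3, 1
12. ¬(¬p1 ∨ p3), 1
13. p1, 1
14. ¬p3, 1
15. ¬p1 ∨ p3, 1
16. p3, 1
Accessibility: 0R0, 0R1, 1R0, 1R1
Branch closes: p3 and ¬p3 both at 1.
All branches of the negation close; one closing branch shown above.

Valid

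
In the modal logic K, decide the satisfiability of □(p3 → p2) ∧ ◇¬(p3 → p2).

Unsatisfiable (every branch closes)

1. □(p3 → p2) ∧ ◇¬(p3 → p2), u
2. □(p3 → p2), u   [∧-rule on 1]
3. ◇¬(p3 → p2), u   [∧-rule on 1]
4. ¬(p3 → p2), v   [◇-rule on 3: fresh world v, uRv]
5. p3, v   [¬→-rule on 4]
6. ¬p2, v   [¬→-rule on 4]
7. p3 → p2, v   [□-rule on 2 via uRv]
8. p2, v   [→-rule on 7 (branches; this branch)]
Accessibility: uRv
Branch closes: p2 and ¬p2 both at v.
Every branch closes; the branch above is one of them.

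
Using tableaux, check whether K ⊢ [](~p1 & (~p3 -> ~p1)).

No, not valid

Tableau for the negation ~[](~p1 & (~p3 -> ~p1)):
1. ~[](~p1 & (~p3 -> ~p1)), 0
2. ~(~p1 & (~p3 -> ~p1)), 1
3. ~(~p3 -> ~p1), 1
4. ~p3, 1
5. p1, 1
Accessibility: 0R1
The negation has an open branch (countermodel exists).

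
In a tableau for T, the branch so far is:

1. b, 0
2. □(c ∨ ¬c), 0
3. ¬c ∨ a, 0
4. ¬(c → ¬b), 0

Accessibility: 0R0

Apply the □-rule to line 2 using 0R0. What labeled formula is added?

c ∨ ¬c, 0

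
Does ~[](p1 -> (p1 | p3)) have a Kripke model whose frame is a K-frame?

1. ~[](p1 -> (p1 | p3)), 0
2. ~(p1 -> (p1 | p3)), 1
3. p1, 1
4. ~(p1 | p3), 1
5. ~p1, 1
6. ~p3, 1
Accessibility: 0R1
Branch closes: p1 and ~p1 both at 1.
Every branch closes; the branch above is one of them.

Unsatisfiable (every branch closes)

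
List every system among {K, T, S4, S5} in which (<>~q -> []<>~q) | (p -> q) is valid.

S5

S5-tableau for the negation ~((<>~q -> []<>~q) | (p -> q)):
1. ~((<>~q -> []<>~q) | (p -> q)), u
2. ~(<>~q -> []<>~q), u   [~|-rule on 1]
3. ~(p -> q), u   [~|-rule on 1]
4. <>~q, u   [~->-rule on 2]
5. ~[]<>~q, u   [~->-rule on 2]
6. p, u   [~->-rule on 3]
7. ~q, u   [~->-rule on 3]
8. ~q, v   [<>-rule on 4: fresh world v, uRv]
9. ~<>~q, w   [~[]-rule on 5: fresh world w, uRw]
10. q, u   [~<>-rule on 9 via wRu]
Accessibility: uRu, uRv, uRw, vRu, vRv, vRw, wRu, wRv, wRw
Branch closes: q and ~q both at u.
Every branch closes (one shown): valid in S5.
S4-tableau for the negation ~((<>~q -> []<>~q) | (p -> q)):
1. ~((<>~q -> []<>~q) | (p -> q)), u
2. ~(<>~q -> []<>~q), u   [~|-rule on 1]
3. ~(p -> q), u   [~|-rule on 1]
4. <>~q, u   [~->-rule on 2]
5. ~[]<>~q, u   [~->-rule on 2]
6. p, u   [~->-rule on 3]
7. ~q, u   [~->-rule on 3]
8. ~q, v   [<>-rule on 4: fresh world v, uRv]
9. ~<>~q, w   [~[]-rule on 5: fresh world w, uRw]
10. q, w   [~<>-rule on 9 via wRw]
Accessibility: uRu, uRv, uRw, vRv, wRw
Complete open branch: countermodel on an S4-frame, so not valid in S4, nor in K, T (the same frame is also a K-frame and a T-frame).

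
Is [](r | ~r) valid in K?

Tableau for the negation ~[](r | ~r):
1. ~[](r | ~r), w0
2. ~(r | ~r), w1
3. ~r, w1
4. r, w1
Accessibility: w0Rw1
Branch closes: r and ~r both at w1.
Every branch of the negation's tableau closes; the branch above is one of them.

Yes, valid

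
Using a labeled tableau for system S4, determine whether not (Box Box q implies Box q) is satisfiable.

1. not (Box Box q implies Box q), w0
2. Box Box q, w0   [neg-implies-rule on 1]
3. not Box q, w0   [neg-implies-rule on 1]
4. Box q, w0   [Box-rule on 2 via w0Rw0]
5. q, w0   [Box-rule on 4 via w0Rw0]
6. not q, w1   [neg-Box-rule on 3: fresh world w1, w0Rw1]
7. Box q, w1   [Box-rule on 2 via w0Rw1]
8. q, w1   [Box-rule on 4 via w0Rw1]
Accessibility: w0Rw0, w0Rw1, w1Rw1
Branch closes: q and not q both at w1.
All branches of the tableau close; one closing branch shown above.

Unsatisfiable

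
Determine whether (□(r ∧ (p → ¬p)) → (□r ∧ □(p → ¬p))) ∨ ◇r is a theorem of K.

Tableau for the negation ¬((□(r ∧ (p → ¬p)) → (□r ∧ □(p → ¬p))) ∨ ◇r):
1. ¬((□(r ∧ (p → ¬p)) → (□r ∧ □(p → ¬p))) ∨ ◇r), 0
2. ¬(□(r ∧ (p → ¬p)) → (□r ∧ □(p → ¬p))), 0   [¬∨-rule on 1]
3. ¬◇r, 0   [¬∨-rule on 1]
4. □(r ∧ (p → ¬p)), 0   [¬→-rule on 2]
5. ¬(□r ∧ □(p → ¬p)), 0   [¬→-rule on 2]
6. ¬□(p → ¬p), 0   [¬∧-rule on 5 (branches; this branch)]
7. ¬(p → ¬p), 1   [¬□-rule on 6: fresh world 1, 0R1]
8. p, 1   [¬→-rule on 7]
9. ¬r, 1   [¬◇-rule on 3 via 0R1]
10. r ∧ (p → ¬p), 1   [□-rule on 4 via 0R1]
11. r, 1   [∧-rule on 10]
12. p → ¬p, 1   [∧-rule on 10]
Accessibility: 0R1
Branch closes: r and ¬r both at 1.
All branches of the negation close; one closing branch shown above.

Valid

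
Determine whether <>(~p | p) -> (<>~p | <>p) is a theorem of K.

Tableau for the negation ~(<>(~p | p) -> (<>~p | <>p)):
1. ~(<>(~p | p) -> (<>~p | <>p)), 0
2. <>(~p | p), 0
3. ~(<>~p | <>p), 0
4. ~<>~p, 0
5. ~<>p, 0
6. ~p | p, 1
7. p, 1
8. ~p, 1
Accessibility: 0R1
Branch closes: p and ~p both at 1.
Every branch of the negation's tableau closes; the branch above is one of them.

Yes, valid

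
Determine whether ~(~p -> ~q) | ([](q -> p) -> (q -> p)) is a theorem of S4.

Valid in S4

Tableau for the negation ~(~(~p -> ~q) | ([](q -> p) -> (q -> p))):
1. ~(~(~p -> ~q) | ([](q -> p) -> (q -> p))), w0
2. ~p -> ~q, w0   [~|-rule on 1]
3. ~([](q -> p) -> (q -> p)), w0   [~|-rule on 1]
4. [](q -> p), w0   [~->-rule on 3]
5. ~(q -> p), w0   [~->-rule on 3]
6. q, w0   [~->-rule on 5]
7. ~p, w0   [~->-rule on 5]
8. q -> p, w0   [[]-rule on 4 via w0Rw0]
9. ~q, w0   [->-rule on 2 (branches; this branch)]
Accessibility: w0Rw0
Branch closes: q and ~q both at w0.
All branches of the negation close; one closing branch shown above.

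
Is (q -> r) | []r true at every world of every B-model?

Tableau for the negation ~((q -> r) | []r):
1. ~((q -> r) | []r), w0
2. ~(q -> r), w0   [~|-rule on 1]
3. ~[]r, w0   [~|-rule on 1]
4. q, w0   [~->-rule on 2]
5. ~r, w0   [~->-rule on 2]
6. ~r, w1   [~[]-rule on 3: fresh world w1, w0Rw1]
Accessibility: w0Rw0, w0Rw1, w1Rw0, w1Rw1
The negation has an open branch (countermodel exists).

Not valid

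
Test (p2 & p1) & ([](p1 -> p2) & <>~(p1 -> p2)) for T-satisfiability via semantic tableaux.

1. (p2 & p1) & ([](p1 -> p2) & <>~(p1 -> p2)), w0
2. p2 & p1, w0
3. [](p1 -> p2) & <>~(p1 -> p2), w0
4. p2, w0
5. p1, w0
6. [](p1 -> p2), w0
7. <>~(p1 -> p2), w0
8. p1 -> p2, w0
9. ~(p1 -> p2), w1
10. p1, w1
11. ~p2, w1
12. p1 -> p2, w1
13. p2, w1
Accessibility: w0Rw0, w0Rw1, w1Rw1
Branch closes: p2 and ~p2 both at w1.
Every branch closes; the branch above is one of them.

Unsatisfiable (every branch closes)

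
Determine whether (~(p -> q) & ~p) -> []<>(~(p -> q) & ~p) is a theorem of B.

Tableau for the negation ~((~(p -> q) & ~p) -> []<>(~(p -> q) & ~p)):
1. ~((~(p -> q) & ~p) -> []<>(~(p -> q) & ~p)), w0
2. ~(p -> q) & ~p, w0   [~->-rule on 1]
3. ~[]<>(~(p -> q) & ~p), w0   [~->-rule on 1]
4. ~(p -> q), w0   [&-rule on 2]
5. ~p, w0   [&-rule on 2]
6. p, w0   [~->-rule on 4]
7. ~q, w0   [~->-rule on 4]
Accessibility: w0Rw0
Branch closes: p and ~p both at w0.
All branches of the negation close; one closing branch shown above.

Valid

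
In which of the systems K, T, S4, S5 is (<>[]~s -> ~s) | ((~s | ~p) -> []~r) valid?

S5-tableau for the negation ~((<>[]~s -> ~s) | ((~s | ~p) -> []~r)):
1. ~((<>[]~s -> ~s) | ((~s | ~p) -> []~r)), w0
2. ~(<>[]~s -> ~s), w0
3. ~((~s | ~p) -> []~r), w0
4. <>[]~s, w0
5. s, w0
6. ~s | ~p, w0
7. ~[]~r, w0
8. ~p, w0
9. []~s, w1
10. ~s, w0
Accessibility: w0Rw0, w0Rw1, w1Rw0, w1Rw1
Branch closes: s and ~s both at w0.
Every branch closes (one shown): valid in S5.
S4-tableau for the negation ~((<>[]~s -> ~s) | ((~s | ~p) -> []~r)):
1. ~((<>[]~s -> ~s) | ((~s | ~p) -> []~r)), w0
2. ~(<>[]~s -> ~s), w0
3. ~((~s | ~p) -> []~r), w0
4. <>[]~s, w0
5. s, w0
6. ~s | ~p, w0
7. ~[]~r, w0
8. ~p, w0
9. []~s, w1
10. ~s, w1
11. r, w2
Accessibility: w0Rw0, w0Rw1, w0Rw2, w1Rw1, w2Rw2
Complete open branch: countermodel on an S4-frame, so not valid in S4, nor in K, T (the same frame is also a K-frame and a T-frame).

S5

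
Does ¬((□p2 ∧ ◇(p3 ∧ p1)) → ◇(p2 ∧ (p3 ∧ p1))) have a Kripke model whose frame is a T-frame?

Unsatisfiable (every branch closes)

1. ¬((□p2 ∧ ◇(p3 ∧ p1)) → ◇(p2 ∧ (p3 ∧ p1))), w0
2. □p2 ∧ ◇(p3 ∧ p1), w0
3. ¬◇(p2 ∧ (p3 ∧ p1)), w0
4. □p2, w0
5. ◇(p3 ∧ p1), w0
6. ¬(p2 ∧ (p3 ∧ p1)), w0
7. p2, w0
8. ¬(p3 ∧ p1), w0
9. ¬p1, w0
10. p3 ∧ p1, w1
11. p3, w1
12. p1, w1
13. ¬(p2 ∧ (p3 ∧ p1)), w1
14. p2, w1
15. ¬(p3 ∧ p1), w1
16. ¬p1, w1
Accessibility: w0Rw0, w0Rw1, w1Rw1
Branch closes: p1 and ¬p1 both at w1.
(One branch shown.) All branches close.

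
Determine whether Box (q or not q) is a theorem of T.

Tableau for the negation not Box (q or not q):
1. not Box (q or not q), 0
2. not (q or not q), 1
3. not q, 1
4. q, 1
Accessibility: 0R0, 0R1, 1R1
Branch closes: q and not q both at 1.
Every branch of the negation's tableau closes; the branch above is one of them.

Valid in T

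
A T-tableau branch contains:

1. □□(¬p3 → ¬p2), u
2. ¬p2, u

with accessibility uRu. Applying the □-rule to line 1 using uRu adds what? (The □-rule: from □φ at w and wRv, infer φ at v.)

□(¬p3 → ¬p2), u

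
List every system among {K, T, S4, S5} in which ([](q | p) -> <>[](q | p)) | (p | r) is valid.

T, S4, S5

T-tableau for the negation ~(([](q | p) -> <>[](q | p)) | (p | r)):
1. ~(([](q | p) -> <>[](q | p)) | (p | r)), u
2. ~([](q | p) -> <>[](q | p)), u
3. ~(p | r), u
4. [](q | p), u
5. ~<>[](q | p), u
6. ~p, u
7. ~r, u
8. q | p, u
9. ~[](q | p), u
10. q, u
11. ~(q | p), v
12. ~q, v
13. ~p, v
14. q | p, v
15. ~[](q | p), v
16. p, v
Accessibility: uRu, uRv, vRv
Branch closes: p and ~p both at v.
Every branch closes (one shown): valid in T, hence also in S4, S5 (every theorem of T is a theorem of S4 and S5).
K-tableau for the negation ~(([](q | p) -> <>[](q | p)) | (p | r)):
1. ~(([](q | p) -> <>[](q | p)) | (p | r)), u
2. ~([](q | p) -> <>[](q | p)), u
3. ~(p | r), u
4. [](q | p), u
5. ~<>[](q | p), u
6. ~p, u
7. ~r, u
Complete open branch: countermodel on a K-frame, so not valid in K.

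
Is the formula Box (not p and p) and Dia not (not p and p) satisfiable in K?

Unsatisfiable (every branch closes)

1. Box (not p and p) and Dia not (not p and p), u
2. Box (not p and p), u
3. Dia not (not p and p), u
4. not (not p and p), v
5. not p and p, v
6. not p, v
7. p, v
Accessibility: uRv
Branch closes: p and not p both at v.
Every branch closes; the branch above is one of them.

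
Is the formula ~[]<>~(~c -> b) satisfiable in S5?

1. ~[]<>~(~c -> b), u
2. ~<>~(~c -> b), v
3. ~c -> b, u
4. ~c -> b, v
5. b, u
6. b, v
Accessibility: uRu, uRv, vRu, vRv

Yes, satisfiable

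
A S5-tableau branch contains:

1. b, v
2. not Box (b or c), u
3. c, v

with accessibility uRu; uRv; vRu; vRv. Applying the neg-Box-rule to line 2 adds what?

a fresh world w with uRw, and not (b or c) at w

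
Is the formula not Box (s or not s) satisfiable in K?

No, unsatisfiable

1. not Box (s or not s), u
2. not (s or not s), v
3. not s, v
4. s, v
Accessibility: uRv
Branch closes: s and not s both at v.
(One branch shown.) All branches close.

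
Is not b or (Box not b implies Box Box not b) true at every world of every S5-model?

Valid

Tableau for the negation not (not b or (Box not b implies Box Box not b)):
1. not (not b or (Box not b implies Box Box not b)), 0
2. b, 0
3. not (Box not b implies Box Box not b), 0
4. Box not b, 0
5. not Box Box not b, 0
6. not b, 0
Accessibility: 0R0
Branch closes: b and not b both at 0.
Every branch of the negation's tableau closes; the branch above is one of them.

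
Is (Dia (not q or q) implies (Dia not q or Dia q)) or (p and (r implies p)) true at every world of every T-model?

Valid in T

Tableau for the negation not ((Dia (not q or q) implies (Dia not q or Dia q)) or (p and (r implies p))):
1. not ((Dia (not q or q) implies (Dia not q or Dia q)) or (p and (r implies p))), u
2. not (Dia (not q or q) implies (Dia not q or Dia q)), u   [neg-or-rule on 1]
3. not (p and (r implies p)), u   [neg-or-rule on 1]
4. Dia (not q or q), u   [neg-implies-rule on 2]
5. not (Dia not q or Dia q), u   [neg-implies-rule on 2]
6. not Dia not q, u   [neg-or-rule on 5]
7. not Dia q, u   [neg-or-rule on 5]
8. q, u   [neg-Dia-rule on 6 via uRu]
9. not q, u   [neg-Dia-rule on 7 via uRu]
Accessibility: uRu
Branch closes: q and not q both at u.
All branches of the negation close; one closing branch shown above.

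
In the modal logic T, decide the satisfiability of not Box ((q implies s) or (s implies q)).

1. not Box ((q implies s) or (s implies q)), u
2. not ((q implies s) or (s implies q)), v   [neg-Box-rule on 1: fresh world v, uRv]
3. not (q implies s), v   [neg-or-rule on 2]
4. not (s implies q), v   [neg-or-rule on 2]
5. q, v   [neg-implies-rule on 3]
6. not s, v   [neg-implies-rule on 3]
7. s, v   [neg-implies-rule on 4]
8. not q, v   [neg-implies-rule on 4]
Accessibility: uRu, uRv, vRv
Branch closes: s and not s both at v.
Every branch closes; the branch above is one of them.

No, unsatisfiable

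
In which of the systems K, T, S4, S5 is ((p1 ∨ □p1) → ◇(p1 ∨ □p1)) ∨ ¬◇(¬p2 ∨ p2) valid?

T, S4, S5

T-tableau for the negation ¬(((p1 ∨ □p1) → ◇(p1 ∨ □p1)) ∨ ¬◇(¬p2 ∨ p2)):
1. ¬(((p1 ∨ □p1) → ◇(p1 ∨ □p1)) ∨ ¬◇(¬p2 ∨ p2)), 0
2. ¬((p1 ∨ □p1) → ◇(p1 ∨ □p1)), 0
3. ◇(¬p2 ∨ p2), 0
4. p1 ∨ □p1, 0
5. ¬◇(p1 ∨ □p1), 0
6. ¬(p1 ∨ □p1), 0
7. ¬p1, 0
8. ¬□p1, 0
9. □p1, 0
10. p1, 0
Accessibility: 0R0
Branch closes: p1 and ¬p1 both at 0.
Every branch closes (one shown): valid in T, hence also in S4, S5 (every theorem of T is a theorem of S4 and S5).
K-tableau for the negation ¬(((p1 ∨ □p1) → ◇(p1 ∨ □p1)) ∨ ¬◇(¬p2 ∨ p2)):
1. ¬(((p1 ∨ □p1) → ◇(p1 ∨ □p1)) ∨ ¬◇(¬p2 ∨ p2)), 0
2. ¬((p1 ∨ □p1) → ◇(p1 ∨ □p1)), 0
3. ◇(¬p2 ∨ p2), 0
4. p1 ∨ □p1, 0
5. ¬◇(p1 ∨ □p1), 0
6. p1, 0
7. ¬p2 ∨ p2, 1
8. ¬(p1 ∨ □p1), 1
9. ¬p1, 1
10. ¬□p1, 1
11. p2, 1
12. ¬p1, 2
Accessibility: 0R1, 1R2
Complete open branch: countermodel on a K-frame, so not valid in K.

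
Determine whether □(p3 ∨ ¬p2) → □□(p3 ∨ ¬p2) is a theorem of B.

Not valid

Tableau for the negation ¬(□(p3 ∨ ¬p2) → □□(p3 ∨ ¬p2)):
1. ¬(□(p3 ∨ ¬p2) → □□(p3 ∨ ¬p2)), w0
2. □(p3 ∨ ¬p2), w0   [¬→-rule on 1]
3. ¬□□(p3 ∨ ¬p2), w0   [¬→-rule on 1]
4. p3 ∨ ¬p2, w0   [□-rule on 2 via w0Rw0]
5. ¬p2, w0   [∨-rule on 4 (branches; this branch)]
6. ¬□(p3 ∨ ¬p2), w1   [¬□-rule on 3: fresh world w1, w0Rw1]
7. p3 ∨ ¬p2, w1   [□-rule on 2 via w0Rw1]
8. ¬p2, w1   [∨-rule on 7 (branches; this branch)]
9. ¬(p3 ∨ ¬p2), w2   [¬□-rule on 6: fresh world w2, w1Rw2]
10. ¬p3, w2   [¬∨-rule on 9]
11. p2, w2   [¬∨-rule on 9]
Accessibility: w0Rw0, w0Rw1, w1Rw0, w1Rw1, w1Rw2, w2Rw1, w2Rw2
The negation has an open branch (countermodel exists).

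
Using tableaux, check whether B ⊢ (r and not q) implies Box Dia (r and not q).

Valid

Tableau for the negation not ((r and not q) implies Box Dia (r and not q)):
1. not ((r and not q) implies Box Dia (r and not q)), u
2. r and not q, u
3. not Box Dia (r and not q), u
4. r, u
5. not q, u
6. not Dia (r and not q), v
7. not (r and not q), u
8. not (r and not q), v
9. q, u
Accessibility: uRu, uRv, vRu, vRv
Branch closes: q and not q both at u.
Every branch of the negation's tableau closes; the branch above is one of them.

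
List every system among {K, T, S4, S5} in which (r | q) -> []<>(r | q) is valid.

S5

S4-tableau for the negation ~((r | q) -> []<>(r | q)):
1. ~((r | q) -> []<>(r | q)), w0
2. r | q, w0
3. ~[]<>(r | q), w0
4. q, w0
5. ~<>(r | q), w1
6. ~(r | q), w1
7. ~r, w1
8. ~q, w1
Accessibility: w0Rw0, w0Rw1, w1Rw1
Complete open branch: countermodel on an S4-frame, so not valid in S4, nor in K, T (the same frame is also a K-frame and a T-frame).
S5-tableau for the negation ~((r | q) -> []<>(r | q)):
1. ~((r | q) -> []<>(r | q)), w0
2. r | q, w0
3. ~[]<>(r | q), w0
4. q, w0
5. ~<>(r | q), w1
6. ~(r | q), w0
7. ~r, w0
8. ~q, w0
Accessibility: w0Rw0, w0Rw1, w1Rw0, w1Rw1
Branch closes: q and ~q both at w0.
Every branch closes (one shown): valid in S5.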